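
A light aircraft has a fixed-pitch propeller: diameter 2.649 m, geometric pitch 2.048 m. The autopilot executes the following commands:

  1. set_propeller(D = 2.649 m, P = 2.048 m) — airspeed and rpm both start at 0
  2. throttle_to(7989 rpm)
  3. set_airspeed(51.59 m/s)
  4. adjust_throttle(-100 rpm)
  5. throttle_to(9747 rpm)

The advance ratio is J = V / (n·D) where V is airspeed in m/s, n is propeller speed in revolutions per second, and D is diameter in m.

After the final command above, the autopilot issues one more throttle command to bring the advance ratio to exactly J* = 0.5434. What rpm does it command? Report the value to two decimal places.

set_propeller: D = 2.649 m, P = 2.048 m (p = P/D = 0.773122); state ← (V=0, rpm=0)
throttle_to(7989): rpm ← 7989
set_airspeed(51.59): V ← 51.59 m/s
adjust_throttle(-100): rpm ← 7989 -100 = 7889
throttle_to(9747): rpm ← 9747
final state: V = 51.59 m/s, rpm = 9747 → n = rpm/60 = 162.450000 rev/s
target J* = 0.5434; solve J* = V/(n·D) for n: n = V/(J*·D) = 51.59/(0.5434 × 2.649) = 35.839664 rev/s
rpm = 60·n = 2150.379870

rpm = 2150.38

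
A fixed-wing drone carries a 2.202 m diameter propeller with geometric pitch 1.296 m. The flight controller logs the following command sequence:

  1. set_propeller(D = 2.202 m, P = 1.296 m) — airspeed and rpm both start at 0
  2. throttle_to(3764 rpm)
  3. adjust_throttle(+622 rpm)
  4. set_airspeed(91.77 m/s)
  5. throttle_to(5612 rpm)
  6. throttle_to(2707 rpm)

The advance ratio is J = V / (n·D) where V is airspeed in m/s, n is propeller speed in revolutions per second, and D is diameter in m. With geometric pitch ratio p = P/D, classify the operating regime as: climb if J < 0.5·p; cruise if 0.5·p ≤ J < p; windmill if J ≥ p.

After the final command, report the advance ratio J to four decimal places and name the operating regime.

set_propeller: D = 2.202 m, P = 1.296 m (p = P/D = 0.588556); state ← (V=0, rpm=0)
throttle_to(3764): rpm ← 3764
adjust_throttle(+622): rpm ← 3764 +622 = 4386
set_airspeed(91.77): V ← 91.77 m/s
throttle_to(5612): rpm ← 5612
throttle_to(2707): rpm ← 2707
final state: V = 91.77 m/s, rpm = 2707 → n = rpm/60 = 45.116667 rev/s
J = V / (n·D) = 91.77 / (45.116667 × 2.202) = 0.923733
regime bands: climb J<0.2943 | cruise [0.2943, 0.5886) | windmill J≥0.5886
J = 0.9237 → windmill

J = 0.9237, regime = windmill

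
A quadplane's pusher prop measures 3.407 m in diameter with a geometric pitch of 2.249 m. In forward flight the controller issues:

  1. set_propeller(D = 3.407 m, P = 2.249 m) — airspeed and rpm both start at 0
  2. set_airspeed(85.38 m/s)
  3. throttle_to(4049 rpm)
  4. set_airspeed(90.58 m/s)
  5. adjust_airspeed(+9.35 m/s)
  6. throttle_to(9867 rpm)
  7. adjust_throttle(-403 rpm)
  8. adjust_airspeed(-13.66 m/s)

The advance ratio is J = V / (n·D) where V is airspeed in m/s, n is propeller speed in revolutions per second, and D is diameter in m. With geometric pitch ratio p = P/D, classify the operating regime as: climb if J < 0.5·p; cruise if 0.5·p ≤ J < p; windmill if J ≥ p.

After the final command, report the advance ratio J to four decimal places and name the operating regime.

set_propeller: D = 3.407 m, P = 2.249 m (p = P/D = 0.660112); state ← (V=0, rpm=0)
set_airspeed(85.38): V ← 85.38 m/s
throttle_to(4049): rpm ← 4049
set_airspeed(90.58): V ← 90.58 m/s
adjust_airspeed(+9.35): V ← 90.58 +9.35 = 99.93 m/s
throttle_to(9867): rpm ← 9867
adjust_throttle(-403): rpm ← 9867 -403 = 9464
adjust_airspeed(-13.66): V ← 99.93 -13.66 = 86.27 m/s
final state: V = 86.27 m/s, rpm = 9464 → n = rpm/60 = 157.733333 rev/s
J = V / (n·D) = 86.27 / (157.733333 × 3.407) = 0.160533
regime bands: climb J<0.3301 | cruise [0.3301, 0.6601) | windmill J≥0.6601
J = 0.1605 → climb

J = 0.1605, regime = climb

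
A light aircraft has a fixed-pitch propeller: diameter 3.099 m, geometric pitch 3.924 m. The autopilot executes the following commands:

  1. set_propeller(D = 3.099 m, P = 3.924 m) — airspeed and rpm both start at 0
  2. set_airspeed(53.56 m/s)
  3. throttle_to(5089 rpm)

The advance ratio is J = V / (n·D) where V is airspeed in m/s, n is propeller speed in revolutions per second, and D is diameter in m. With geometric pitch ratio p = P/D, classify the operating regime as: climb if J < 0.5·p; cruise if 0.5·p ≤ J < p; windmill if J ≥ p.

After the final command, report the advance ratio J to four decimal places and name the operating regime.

set_propeller: D = 3.099 m, P = 3.924 m (p = P/D = 1.266215); state ← (V=0, rpm=0)
set_airspeed(53.56): V ← 53.56 m/s
throttle_to(5089): rpm ← 5089
final state: V = 53.56 m/s, rpm = 5089 → n = rpm/60 = 84.816667 rev/s
J = V / (n·D) = 53.56 / (84.816667 × 3.099) = 0.203769
regime bands: climb J<0.6331 | cruise [0.6331, 1.2662) | windmill J≥1.2662
J = 0.2038 → climb

J = 0.2038, regime = climb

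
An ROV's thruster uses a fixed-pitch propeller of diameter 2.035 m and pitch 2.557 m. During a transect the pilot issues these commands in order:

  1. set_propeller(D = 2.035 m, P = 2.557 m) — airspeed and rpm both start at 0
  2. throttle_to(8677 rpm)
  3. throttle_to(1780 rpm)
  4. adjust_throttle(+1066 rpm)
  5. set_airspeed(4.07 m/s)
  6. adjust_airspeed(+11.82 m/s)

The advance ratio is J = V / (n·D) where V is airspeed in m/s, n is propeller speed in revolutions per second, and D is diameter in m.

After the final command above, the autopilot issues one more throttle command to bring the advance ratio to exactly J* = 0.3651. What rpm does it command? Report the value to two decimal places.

rpm = 1283.21

set_propeller: D = 2.035 m, P = 2.557 m (p = P/D = 1.256511); state ← (V=0, rpm=0)
throttle_to(8677): rpm ← 8677
throttle_to(1780): rpm ← 1780
adjust_throttle(+1066): rpm ← 1780 +1066 = 2846
set_airspeed(4.07): V ← 4.07 m/s
adjust_airspeed(+11.82): V ← 4.07 +11.82 = 15.89 m/s
final state: V = 15.89 m/s, rpm = 2846 → n = rpm/60 = 47.433333 rev/s
target J* = 0.3651; solve J* = V/(n·D) for n: n = V/(J*·D) = 15.89/(0.3651 × 2.035) = 21.386891 rev/s
rpm = 60·n = 1283.213444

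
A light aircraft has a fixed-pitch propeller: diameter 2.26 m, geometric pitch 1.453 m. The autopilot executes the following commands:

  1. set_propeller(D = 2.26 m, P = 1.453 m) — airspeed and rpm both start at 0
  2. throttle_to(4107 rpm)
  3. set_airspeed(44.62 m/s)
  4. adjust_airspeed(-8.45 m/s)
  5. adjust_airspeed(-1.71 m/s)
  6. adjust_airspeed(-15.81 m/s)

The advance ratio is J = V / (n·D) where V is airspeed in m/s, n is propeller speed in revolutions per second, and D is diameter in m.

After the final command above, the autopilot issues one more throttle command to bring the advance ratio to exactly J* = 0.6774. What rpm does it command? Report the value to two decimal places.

set_propeller: D = 2.26 m, P = 1.453 m (p = P/D = 0.642920); state ← (V=0, rpm=0)
throttle_to(4107): rpm ← 4107
set_airspeed(44.62): V ← 44.62 m/s
adjust_airspeed(-8.45): V ← 44.62 -8.45 = 36.17 m/s
adjust_airspeed(-1.71): V ← 36.17 -1.71 = 34.46 m/s
adjust_airspeed(-15.81): V ← 34.46 -15.81 = 18.65 m/s
final state: V = 18.65 m/s, rpm = 4107 → n = rpm/60 = 68.450000 rev/s
target J* = 0.6774; solve J* = V/(n·D) for n: n = V/(J*·D) = 18.65/(0.6774 × 2.26) = 12.182185 rev/s
rpm = 60·n = 730.931124

rpm = 730.93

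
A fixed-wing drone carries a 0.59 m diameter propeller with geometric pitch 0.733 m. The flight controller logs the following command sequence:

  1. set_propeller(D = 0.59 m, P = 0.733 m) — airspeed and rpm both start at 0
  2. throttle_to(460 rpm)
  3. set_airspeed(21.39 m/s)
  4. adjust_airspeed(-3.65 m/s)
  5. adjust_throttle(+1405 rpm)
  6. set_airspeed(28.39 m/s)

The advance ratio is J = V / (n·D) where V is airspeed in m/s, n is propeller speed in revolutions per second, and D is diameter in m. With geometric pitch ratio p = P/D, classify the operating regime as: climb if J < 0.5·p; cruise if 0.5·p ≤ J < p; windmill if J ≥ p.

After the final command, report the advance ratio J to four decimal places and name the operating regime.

J = 1.5481, regime = windmill

set_propeller: D = 0.59 m, P = 0.733 m (p = P/D = 1.242373); state ← (V=0, rpm=0)
throttle_to(460): rpm ← 460
set_airspeed(21.39): V ← 21.39 m/s
adjust_airspeed(-3.65): V ← 21.39 -3.65 = 17.74 m/s
adjust_throttle(+1405): rpm ← 460 +1405 = 1865
set_airspeed(28.39): V ← 28.39 m/s
final state: V = 28.39 m/s, rpm = 1865 → n = rpm/60 = 31.083333 rev/s
J = V / (n·D) = 28.39 / (31.083333 × 0.59) = 1.548053
regime bands: climb J<0.6212 | cruise [0.6212, 1.2424) | windmill J≥1.2424
J = 1.5481 → windmill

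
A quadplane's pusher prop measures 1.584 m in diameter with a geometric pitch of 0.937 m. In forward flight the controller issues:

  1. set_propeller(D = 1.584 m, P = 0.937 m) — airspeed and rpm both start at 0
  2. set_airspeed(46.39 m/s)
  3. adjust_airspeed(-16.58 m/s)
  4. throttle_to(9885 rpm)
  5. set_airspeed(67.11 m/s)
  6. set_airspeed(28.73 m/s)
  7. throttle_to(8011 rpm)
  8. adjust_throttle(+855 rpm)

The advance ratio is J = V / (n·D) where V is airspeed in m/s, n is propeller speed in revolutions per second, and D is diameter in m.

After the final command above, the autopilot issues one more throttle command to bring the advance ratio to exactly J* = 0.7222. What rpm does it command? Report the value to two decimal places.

set_propeller: D = 1.584 m, P = 0.937 m (p = P/D = 0.591540); state ← (V=0, rpm=0)
set_airspeed(46.39): V ← 46.39 m/s
adjust_airspeed(-16.58): V ← 46.39 -16.58 = 29.81 m/s
throttle_to(9885): rpm ← 9885
set_airspeed(67.11): V ← 67.11 m/s
set_airspeed(28.73): V ← 28.73 m/s
throttle_to(8011): rpm ← 8011
adjust_throttle(+855): rpm ← 8011 +855 = 8866
final state: V = 28.73 m/s, rpm = 8866 → n = rpm/60 = 147.766667 rev/s
target J* = 0.7222; solve J* = V/(n·D) for n: n = V/(J*·D) = 28.73/(0.7222 × 1.584) = 25.114409 rev/s
rpm = 60·n = 1506.864547

rpm = 1506.86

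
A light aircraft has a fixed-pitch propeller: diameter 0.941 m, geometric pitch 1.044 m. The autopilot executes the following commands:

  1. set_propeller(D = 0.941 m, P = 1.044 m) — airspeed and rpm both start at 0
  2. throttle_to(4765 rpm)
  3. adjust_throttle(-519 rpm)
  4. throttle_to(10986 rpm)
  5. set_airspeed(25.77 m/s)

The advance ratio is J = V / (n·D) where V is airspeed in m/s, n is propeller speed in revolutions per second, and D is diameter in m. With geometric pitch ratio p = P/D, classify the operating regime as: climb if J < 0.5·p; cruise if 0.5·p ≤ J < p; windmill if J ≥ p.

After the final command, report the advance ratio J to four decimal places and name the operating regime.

J = 0.1496, regime = climb

set_propeller: D = 0.941 m, P = 1.044 m (p = P/D = 1.109458); state ← (V=0, rpm=0)
throttle_to(4765): rpm ← 4765
adjust_throttle(-519): rpm ← 4765 -519 = 4246
throttle_to(10986): rpm ← 10986
set_airspeed(25.77): V ← 25.77 m/s
final state: V = 25.77 m/s, rpm = 10986 → n = rpm/60 = 183.100000 rev/s
J = V / (n·D) = 25.77 / (183.100000 × 0.941) = 0.149567
regime bands: climb J<0.5547 | cruise [0.5547, 1.1095) | windmill J≥1.1095
J = 0.1496 → climb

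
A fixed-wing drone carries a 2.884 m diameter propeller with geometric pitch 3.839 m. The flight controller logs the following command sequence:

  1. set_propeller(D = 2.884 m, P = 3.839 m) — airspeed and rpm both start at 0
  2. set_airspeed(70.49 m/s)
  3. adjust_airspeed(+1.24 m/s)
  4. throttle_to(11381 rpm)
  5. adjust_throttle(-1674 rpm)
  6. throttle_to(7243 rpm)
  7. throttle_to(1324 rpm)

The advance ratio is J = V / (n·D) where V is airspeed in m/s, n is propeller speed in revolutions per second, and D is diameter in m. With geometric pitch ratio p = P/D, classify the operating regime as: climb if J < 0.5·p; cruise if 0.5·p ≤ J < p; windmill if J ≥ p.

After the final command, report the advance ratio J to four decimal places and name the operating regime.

set_propeller: D = 2.884 m, P = 3.839 m (p = P/D = 1.331137); state ← (V=0, rpm=0)
set_airspeed(70.49): V ← 70.49 m/s
adjust_airspeed(+1.24): V ← 70.49 +1.24 = 71.73 m/s
throttle_to(11381): rpm ← 11381
adjust_throttle(-1674): rpm ← 11381 -1674 = 9707
throttle_to(7243): rpm ← 7243
throttle_to(1324): rpm ← 1324
final state: V = 71.73 m/s, rpm = 1324 → n = rpm/60 = 22.066667 rev/s
J = V / (n·D) = 71.73 / (22.066667 × 2.884) = 1.127117
regime bands: climb J<0.6656 | cruise [0.6656, 1.3311) | windmill J≥1.3311
J = 1.1271 → cruise

J = 1.1271, regime = cruise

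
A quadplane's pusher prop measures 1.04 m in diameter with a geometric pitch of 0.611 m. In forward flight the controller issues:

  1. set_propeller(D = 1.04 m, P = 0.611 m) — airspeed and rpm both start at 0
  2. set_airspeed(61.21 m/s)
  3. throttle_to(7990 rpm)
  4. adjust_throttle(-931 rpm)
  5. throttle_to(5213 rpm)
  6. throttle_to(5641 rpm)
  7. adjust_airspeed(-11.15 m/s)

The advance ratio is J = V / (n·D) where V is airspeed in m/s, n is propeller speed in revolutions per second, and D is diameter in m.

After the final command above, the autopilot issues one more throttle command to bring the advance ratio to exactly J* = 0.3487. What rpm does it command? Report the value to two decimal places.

rpm = 8282.41

set_propeller: D = 1.04 m, P = 0.611 m (p = P/D = 0.587500); state ← (V=0, rpm=0)
set_airspeed(61.21): V ← 61.21 m/s
throttle_to(7990): rpm ← 7990
adjust_throttle(-931): rpm ← 7990 -931 = 7059
throttle_to(5213): rpm ← 5213
throttle_to(5641): rpm ← 5641
adjust_airspeed(-11.15): V ← 61.21 -11.15 = 50.06 m/s
final state: V = 50.06 m/s, rpm = 5641 → n = rpm/60 = 94.016667 rev/s
target J* = 0.3487; solve J* = V/(n·D) for n: n = V/(J*·D) = 50.06/(0.3487 × 1.04) = 138.040193 rev/s
rpm = 60·n = 8282.411595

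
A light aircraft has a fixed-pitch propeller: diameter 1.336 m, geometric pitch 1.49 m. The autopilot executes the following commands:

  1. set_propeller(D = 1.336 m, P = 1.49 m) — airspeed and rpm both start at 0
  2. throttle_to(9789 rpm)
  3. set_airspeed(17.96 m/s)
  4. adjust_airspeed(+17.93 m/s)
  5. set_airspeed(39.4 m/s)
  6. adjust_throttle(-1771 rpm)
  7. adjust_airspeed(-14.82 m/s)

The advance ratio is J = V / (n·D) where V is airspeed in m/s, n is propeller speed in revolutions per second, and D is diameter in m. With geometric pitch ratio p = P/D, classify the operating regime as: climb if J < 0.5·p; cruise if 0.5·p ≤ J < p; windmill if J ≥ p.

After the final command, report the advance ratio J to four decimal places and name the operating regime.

set_propeller: D = 1.336 m, P = 1.49 m (p = P/D = 1.115269); state ← (V=0, rpm=0)
throttle_to(9789): rpm ← 9789
set_airspeed(17.96): V ← 17.96 m/s
adjust_airspeed(+17.93): V ← 17.96 +17.93 = 35.89 m/s
set_airspeed(39.4): V ← 39.4 m/s
adjust_throttle(-1771): rpm ← 9789 -1771 = 8018
adjust_airspeed(-14.82): V ← 39.4 -14.82 = 24.58 m/s
final state: V = 24.58 m/s, rpm = 8018 → n = rpm/60 = 133.633333 rev/s
J = V / (n·D) = 24.58 / (133.633333 × 1.336) = 0.137677
regime bands: climb J<0.5576 | cruise [0.5576, 1.1153) | windmill J≥1.1153
J = 0.1377 → climb

J = 0.1377, regime = climb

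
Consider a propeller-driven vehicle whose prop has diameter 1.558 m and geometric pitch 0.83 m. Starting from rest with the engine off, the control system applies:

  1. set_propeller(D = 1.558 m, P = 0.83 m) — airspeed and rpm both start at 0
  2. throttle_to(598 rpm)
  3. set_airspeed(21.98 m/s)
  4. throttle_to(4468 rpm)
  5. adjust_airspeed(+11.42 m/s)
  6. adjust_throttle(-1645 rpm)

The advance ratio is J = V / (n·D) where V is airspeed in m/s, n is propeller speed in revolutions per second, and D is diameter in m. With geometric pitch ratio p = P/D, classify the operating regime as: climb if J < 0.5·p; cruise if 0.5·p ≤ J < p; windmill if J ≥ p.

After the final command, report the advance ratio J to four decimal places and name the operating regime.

J = 0.4556, regime = cruise

set_propeller: D = 1.558 m, P = 0.83 m (p = P/D = 0.532734); state ← (V=0, rpm=0)
throttle_to(598): rpm ← 598
set_airspeed(21.98): V ← 21.98 m/s
throttle_to(4468): rpm ← 4468
adjust_airspeed(+11.42): V ← 21.98 +11.42 = 33.4 m/s
adjust_throttle(-1645): rpm ← 4468 -1645 = 2823
final state: V = 33.4 m/s, rpm = 2823 → n = rpm/60 = 47.050000 rev/s
J = V / (n·D) = 33.4 / (47.050000 × 1.558) = 0.455637
regime bands: climb J<0.2664 | cruise [0.2664, 0.5327) | windmill J≥0.5327
J = 0.4556 → cruise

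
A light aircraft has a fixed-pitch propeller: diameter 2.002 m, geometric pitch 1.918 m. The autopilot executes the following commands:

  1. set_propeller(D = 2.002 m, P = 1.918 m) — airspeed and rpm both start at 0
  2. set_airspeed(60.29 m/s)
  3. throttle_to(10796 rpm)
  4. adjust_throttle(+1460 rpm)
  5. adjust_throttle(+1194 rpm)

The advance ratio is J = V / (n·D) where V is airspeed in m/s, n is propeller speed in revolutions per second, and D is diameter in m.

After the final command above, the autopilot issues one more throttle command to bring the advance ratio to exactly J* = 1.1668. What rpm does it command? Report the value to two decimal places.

set_propeller: D = 2.002 m, P = 1.918 m (p = P/D = 0.958042); state ← (V=0, rpm=0)
set_airspeed(60.29): V ← 60.29 m/s
throttle_to(10796): rpm ← 10796
adjust_throttle(+1460): rpm ← 10796 +1460 = 12256
adjust_throttle(+1194): rpm ← 12256 +1194 = 13450
final state: V = 60.29 m/s, rpm = 13450 → n = rpm/60 = 224.166667 rev/s
target J* = 1.1668; solve J* = V/(n·D) for n: n = V/(J*·D) = 60.29/(1.1668 × 2.002) = 25.809809 rev/s
rpm = 60·n = 1548.588539

rpm = 1548.59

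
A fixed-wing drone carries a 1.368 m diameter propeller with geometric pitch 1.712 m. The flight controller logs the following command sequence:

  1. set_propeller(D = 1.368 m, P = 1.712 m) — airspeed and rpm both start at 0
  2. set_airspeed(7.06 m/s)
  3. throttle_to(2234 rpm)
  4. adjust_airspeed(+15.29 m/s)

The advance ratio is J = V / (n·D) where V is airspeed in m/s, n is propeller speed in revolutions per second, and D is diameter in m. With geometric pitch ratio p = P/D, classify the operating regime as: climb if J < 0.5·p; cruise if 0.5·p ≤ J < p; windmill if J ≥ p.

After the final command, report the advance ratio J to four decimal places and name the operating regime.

J = 0.4388, regime = climb

set_propeller: D = 1.368 m, P = 1.712 m (p = P/D = 1.251462); state ← (V=0, rpm=0)
set_airspeed(7.06): V ← 7.06 m/s
throttle_to(2234): rpm ← 2234
adjust_airspeed(+15.29): V ← 7.06 +15.29 = 22.35 m/s
final state: V = 22.35 m/s, rpm = 2234 → n = rpm/60 = 37.233333 rev/s
J = V / (n·D) = 22.35 / (37.233333 × 1.368) = 0.438793
regime bands: climb J<0.6257 | cruise [0.6257, 1.2515) | windmill J≥1.2515
J = 0.4388 → climb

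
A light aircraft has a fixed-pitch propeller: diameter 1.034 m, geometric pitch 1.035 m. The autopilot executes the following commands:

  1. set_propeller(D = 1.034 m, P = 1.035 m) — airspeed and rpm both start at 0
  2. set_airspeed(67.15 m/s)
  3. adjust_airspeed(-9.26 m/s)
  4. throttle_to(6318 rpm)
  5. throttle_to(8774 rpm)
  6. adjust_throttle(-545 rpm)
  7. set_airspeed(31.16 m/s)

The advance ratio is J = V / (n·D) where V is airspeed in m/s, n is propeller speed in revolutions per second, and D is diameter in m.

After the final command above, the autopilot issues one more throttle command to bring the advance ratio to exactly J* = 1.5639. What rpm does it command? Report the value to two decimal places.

rpm = 1156.16

set_propeller: D = 1.034 m, P = 1.035 m (p = P/D = 1.000967); state ← (V=0, rpm=0)
set_airspeed(67.15): V ← 67.15 m/s
adjust_airspeed(-9.26): V ← 67.15 -9.26 = 57.89 m/s
throttle_to(6318): rpm ← 6318
throttle_to(8774): rpm ← 8774
adjust_throttle(-545): rpm ← 8774 -545 = 8229
set_airspeed(31.16): V ← 31.16 m/s
final state: V = 31.16 m/s, rpm = 8229 → n = rpm/60 = 137.150000 rev/s
target J* = 1.5639; solve J* = V/(n·D) for n: n = V/(J*·D) = 31.16/(1.5639 × 1.034) = 19.269388 rev/s
rpm = 60·n = 1156.163304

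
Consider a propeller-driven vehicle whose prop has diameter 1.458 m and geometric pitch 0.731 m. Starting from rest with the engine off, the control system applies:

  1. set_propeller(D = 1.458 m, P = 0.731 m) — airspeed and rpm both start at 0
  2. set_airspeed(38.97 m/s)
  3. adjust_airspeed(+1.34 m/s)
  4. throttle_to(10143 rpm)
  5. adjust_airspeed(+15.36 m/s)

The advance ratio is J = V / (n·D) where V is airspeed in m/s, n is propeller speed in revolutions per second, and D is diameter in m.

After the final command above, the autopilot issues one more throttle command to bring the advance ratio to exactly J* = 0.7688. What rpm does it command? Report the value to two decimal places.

set_propeller: D = 1.458 m, P = 0.731 m (p = P/D = 0.501372); state ← (V=0, rpm=0)
set_airspeed(38.97): V ← 38.97 m/s
adjust_airspeed(+1.34): V ← 38.97 +1.34 = 40.31 m/s
throttle_to(10143): rpm ← 10143
adjust_airspeed(+15.36): V ← 40.31 +15.36 = 55.67 m/s
final state: V = 55.67 m/s, rpm = 10143 → n = rpm/60 = 169.050000 rev/s
target J* = 0.7688; solve J* = V/(n·D) for n: n = V/(J*·D) = 55.67/(0.7688 × 1.458) = 49.664987 rev/s
rpm = 60·n = 2979.899196

rpm = 2979.90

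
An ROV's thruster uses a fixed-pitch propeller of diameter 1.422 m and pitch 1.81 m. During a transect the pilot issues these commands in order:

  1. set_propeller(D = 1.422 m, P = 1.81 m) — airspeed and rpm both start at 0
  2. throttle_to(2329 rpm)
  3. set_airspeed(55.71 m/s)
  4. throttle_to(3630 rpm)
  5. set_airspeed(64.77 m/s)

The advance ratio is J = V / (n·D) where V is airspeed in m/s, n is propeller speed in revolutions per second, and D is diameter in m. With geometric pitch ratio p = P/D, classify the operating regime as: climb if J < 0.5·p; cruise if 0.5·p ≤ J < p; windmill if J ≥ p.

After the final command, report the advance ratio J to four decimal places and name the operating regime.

set_propeller: D = 1.422 m, P = 1.81 m (p = P/D = 1.272855); state ← (V=0, rpm=0)
throttle_to(2329): rpm ← 2329
set_airspeed(55.71): V ← 55.71 m/s
throttle_to(3630): rpm ← 3630
set_airspeed(64.77): V ← 64.77 m/s
final state: V = 64.77 m/s, rpm = 3630 → n = rpm/60 = 60.500000 rev/s
J = V / (n·D) = 64.77 / (60.500000 × 1.422) = 0.752868
regime bands: climb J<0.6364 | cruise [0.6364, 1.2729) | windmill J≥1.2729
J = 0.7529 → cruise

J = 0.7529, regime = cruise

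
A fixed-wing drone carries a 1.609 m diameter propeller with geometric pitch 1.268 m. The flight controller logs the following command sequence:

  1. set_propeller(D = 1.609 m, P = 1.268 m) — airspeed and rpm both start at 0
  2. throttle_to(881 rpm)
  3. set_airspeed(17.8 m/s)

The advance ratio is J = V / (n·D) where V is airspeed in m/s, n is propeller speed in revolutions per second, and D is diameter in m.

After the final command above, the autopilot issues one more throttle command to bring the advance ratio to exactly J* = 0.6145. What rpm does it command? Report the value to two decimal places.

rpm = 1080.17

set_propeller: D = 1.609 m, P = 1.268 m (p = P/D = 0.788067); state ← (V=0, rpm=0)
throttle_to(881): rpm ← 881
set_airspeed(17.8): V ← 17.8 m/s
final state: V = 17.8 m/s, rpm = 881 → n = rpm/60 = 14.683333 rev/s
target J* = 0.6145; solve J* = V/(n·D) for n: n = V/(J*·D) = 17.8/(0.6145 × 1.609) = 18.002883 rev/s
rpm = 60·n = 1080.173010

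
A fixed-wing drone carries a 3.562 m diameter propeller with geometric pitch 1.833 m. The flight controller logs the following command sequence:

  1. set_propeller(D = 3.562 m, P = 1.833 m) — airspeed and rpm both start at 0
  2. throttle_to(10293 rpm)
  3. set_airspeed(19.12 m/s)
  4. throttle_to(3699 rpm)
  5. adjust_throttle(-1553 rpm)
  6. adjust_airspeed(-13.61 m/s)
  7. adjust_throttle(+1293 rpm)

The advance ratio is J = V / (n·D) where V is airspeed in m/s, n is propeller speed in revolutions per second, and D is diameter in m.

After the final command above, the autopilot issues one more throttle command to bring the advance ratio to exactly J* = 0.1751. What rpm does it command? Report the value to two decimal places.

rpm = 530.06

set_propeller: D = 3.562 m, P = 1.833 m (p = P/D = 0.514599); state ← (V=0, rpm=0)
throttle_to(10293): rpm ← 10293
set_airspeed(19.12): V ← 19.12 m/s
throttle_to(3699): rpm ← 3699
adjust_throttle(-1553): rpm ← 3699 -1553 = 2146
adjust_airspeed(-13.61): V ← 19.12 -13.61 = 5.51 m/s
adjust_throttle(+1293): rpm ← 2146 +1293 = 3439
final state: V = 5.51 m/s, rpm = 3439 → n = rpm/60 = 57.316667 rev/s
target J* = 0.1751; solve J* = V/(n·D) for n: n = V/(J*·D) = 5.51/(0.1751 × 3.562) = 8.834288 rev/s
rpm = 60·n = 530.057261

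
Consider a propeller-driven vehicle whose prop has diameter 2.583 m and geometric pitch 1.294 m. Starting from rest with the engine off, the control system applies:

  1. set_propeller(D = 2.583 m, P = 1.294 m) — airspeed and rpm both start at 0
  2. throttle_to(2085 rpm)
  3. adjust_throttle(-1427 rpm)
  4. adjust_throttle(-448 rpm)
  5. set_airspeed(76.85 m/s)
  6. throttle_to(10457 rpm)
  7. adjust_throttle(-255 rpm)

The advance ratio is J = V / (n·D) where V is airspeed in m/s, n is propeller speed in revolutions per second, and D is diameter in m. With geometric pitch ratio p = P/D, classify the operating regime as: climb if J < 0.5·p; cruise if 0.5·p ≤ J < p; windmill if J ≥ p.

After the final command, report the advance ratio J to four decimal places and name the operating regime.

set_propeller: D = 2.583 m, P = 1.294 m (p = P/D = 0.500968); state ← (V=0, rpm=0)
throttle_to(2085): rpm ← 2085
adjust_throttle(-1427): rpm ← 2085 -1427 = 658
adjust_throttle(-448): rpm ← 658 -448 = 210
set_airspeed(76.85): V ← 76.85 m/s
throttle_to(10457): rpm ← 10457
adjust_throttle(-255): rpm ← 10457 -255 = 10202
final state: V = 76.85 m/s, rpm = 10202 → n = rpm/60 = 170.033333 rev/s
J = V / (n·D) = 76.85 / (170.033333 × 2.583) = 0.174979
regime bands: climb J<0.2505 | cruise [0.2505, 0.5010) | windmill J≥0.5010
J = 0.1750 → climb

J = 0.1750, regime = climb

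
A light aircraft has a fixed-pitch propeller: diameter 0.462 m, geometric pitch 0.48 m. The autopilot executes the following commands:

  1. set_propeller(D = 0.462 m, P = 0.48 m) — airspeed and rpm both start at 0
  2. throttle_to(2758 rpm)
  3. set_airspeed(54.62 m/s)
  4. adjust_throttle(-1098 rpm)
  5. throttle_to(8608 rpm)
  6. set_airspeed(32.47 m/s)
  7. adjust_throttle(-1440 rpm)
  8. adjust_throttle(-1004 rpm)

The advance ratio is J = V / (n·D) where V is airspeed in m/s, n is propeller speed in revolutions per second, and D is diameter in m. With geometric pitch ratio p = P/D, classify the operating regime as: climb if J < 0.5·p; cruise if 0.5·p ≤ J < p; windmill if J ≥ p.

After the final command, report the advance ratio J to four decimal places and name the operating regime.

set_propeller: D = 0.462 m, P = 0.48 m (p = P/D = 1.038961); state ← (V=0, rpm=0)
throttle_to(2758): rpm ← 2758
set_airspeed(54.62): V ← 54.62 m/s
adjust_throttle(-1098): rpm ← 2758 -1098 = 1660
throttle_to(8608): rpm ← 8608
set_airspeed(32.47): V ← 32.47 m/s
adjust_throttle(-1440): rpm ← 8608 -1440 = 7168
adjust_throttle(-1004): rpm ← 7168 -1004 = 6164
final state: V = 32.47 m/s, rpm = 6164 → n = rpm/60 = 102.733333 rev/s
J = V / (n·D) = 32.47 / (102.733333 × 0.462) = 0.684115
regime bands: climb J<0.5195 | cruise [0.5195, 1.0390) | windmill J≥1.0390
J = 0.6841 → cruise

J = 0.6841, regime = cruise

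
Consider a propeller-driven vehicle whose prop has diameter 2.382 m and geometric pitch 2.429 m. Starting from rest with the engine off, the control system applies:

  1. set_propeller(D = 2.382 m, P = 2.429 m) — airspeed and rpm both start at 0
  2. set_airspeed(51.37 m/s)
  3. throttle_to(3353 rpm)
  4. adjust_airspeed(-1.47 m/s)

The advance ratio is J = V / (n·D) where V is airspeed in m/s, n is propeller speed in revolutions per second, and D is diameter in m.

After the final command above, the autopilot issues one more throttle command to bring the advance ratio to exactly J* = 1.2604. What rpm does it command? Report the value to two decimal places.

rpm = 997.24

set_propeller: D = 2.382 m, P = 2.429 m (p = P/D = 1.019731); state ← (V=0, rpm=0)
set_airspeed(51.37): V ← 51.37 m/s
throttle_to(3353): rpm ← 3353
adjust_airspeed(-1.47): V ← 51.37 -1.47 = 49.9 m/s
final state: V = 49.9 m/s, rpm = 3353 → n = rpm/60 = 55.883333 rev/s
target J* = 1.2604; solve J* = V/(n·D) for n: n = V/(J*·D) = 49.9/(1.2604 × 2.382) = 16.620741 rev/s
rpm = 60·n = 997.244488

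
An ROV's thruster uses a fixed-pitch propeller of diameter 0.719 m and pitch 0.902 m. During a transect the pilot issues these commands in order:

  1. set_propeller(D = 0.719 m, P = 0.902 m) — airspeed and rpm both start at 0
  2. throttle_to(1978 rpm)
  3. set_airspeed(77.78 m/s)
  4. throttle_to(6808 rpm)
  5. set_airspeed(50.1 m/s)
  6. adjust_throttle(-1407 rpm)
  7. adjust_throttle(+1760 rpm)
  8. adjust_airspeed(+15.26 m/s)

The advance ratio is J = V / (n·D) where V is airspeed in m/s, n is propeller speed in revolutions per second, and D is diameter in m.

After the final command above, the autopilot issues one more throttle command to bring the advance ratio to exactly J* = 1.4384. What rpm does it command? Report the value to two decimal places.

rpm = 3791.88

set_propeller: D = 0.719 m, P = 0.902 m (p = P/D = 1.254520); state ← (V=0, rpm=0)
throttle_to(1978): rpm ← 1978
set_airspeed(77.78): V ← 77.78 m/s
throttle_to(6808): rpm ← 6808
set_airspeed(50.1): V ← 50.1 m/s
adjust_throttle(-1407): rpm ← 6808 -1407 = 5401
adjust_throttle(+1760): rpm ← 5401 +1760 = 7161
adjust_airspeed(+15.26): V ← 50.1 +15.26 = 65.36 m/s
final state: V = 65.36 m/s, rpm = 7161 → n = rpm/60 = 119.350000 rev/s
target J* = 1.4384; solve J* = V/(n·D) for n: n = V/(J*·D) = 65.36/(1.4384 × 0.719) = 63.198021 rev/s
rpm = 60·n = 3791.881259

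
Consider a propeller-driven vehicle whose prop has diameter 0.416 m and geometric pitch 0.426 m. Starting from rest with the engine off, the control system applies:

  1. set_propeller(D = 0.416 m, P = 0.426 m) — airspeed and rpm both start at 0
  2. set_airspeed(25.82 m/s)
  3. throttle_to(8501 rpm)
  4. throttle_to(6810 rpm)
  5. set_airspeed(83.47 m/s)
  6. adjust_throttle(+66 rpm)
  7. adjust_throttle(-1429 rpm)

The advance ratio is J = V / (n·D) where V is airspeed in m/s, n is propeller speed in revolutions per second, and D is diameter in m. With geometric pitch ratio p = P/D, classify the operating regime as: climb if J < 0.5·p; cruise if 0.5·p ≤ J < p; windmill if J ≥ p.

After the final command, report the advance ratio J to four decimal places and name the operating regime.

set_propeller: D = 0.416 m, P = 0.426 m (p = P/D = 1.024038); state ← (V=0, rpm=0)
set_airspeed(25.82): V ← 25.82 m/s
throttle_to(8501): rpm ← 8501
throttle_to(6810): rpm ← 6810
set_airspeed(83.47): V ← 83.47 m/s
adjust_throttle(+66): rpm ← 6810 +66 = 6876
adjust_throttle(-1429): rpm ← 6876 -1429 = 5447
final state: V = 83.47 m/s, rpm = 5447 → n = rpm/60 = 90.783333 rev/s
J = V / (n·D) = 83.47 / (90.783333 × 0.416) = 2.210197
regime bands: climb J<0.5120 | cruise [0.5120, 1.0240) | windmill J≥1.0240
J = 2.2102 → windmill

J = 2.2102, regime = windmill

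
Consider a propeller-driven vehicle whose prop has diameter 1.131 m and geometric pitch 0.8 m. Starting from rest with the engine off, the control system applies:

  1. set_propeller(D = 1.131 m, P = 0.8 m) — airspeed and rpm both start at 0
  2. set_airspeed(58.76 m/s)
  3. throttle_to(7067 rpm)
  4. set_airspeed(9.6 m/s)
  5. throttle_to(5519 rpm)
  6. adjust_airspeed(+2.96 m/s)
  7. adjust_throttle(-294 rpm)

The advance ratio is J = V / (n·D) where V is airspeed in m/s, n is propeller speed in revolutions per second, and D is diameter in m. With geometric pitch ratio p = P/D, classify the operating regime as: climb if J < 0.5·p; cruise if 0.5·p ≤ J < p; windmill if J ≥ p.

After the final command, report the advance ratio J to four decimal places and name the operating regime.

J = 0.1275, regime = climb

set_propeller: D = 1.131 m, P = 0.8 m (p = P/D = 0.707339); state ← (V=0, rpm=0)
set_airspeed(58.76): V ← 58.76 m/s
throttle_to(7067): rpm ← 7067
set_airspeed(9.6): V ← 9.6 m/s
throttle_to(5519): rpm ← 5519
adjust_airspeed(+2.96): V ← 9.6 +2.96 = 12.56 m/s
adjust_throttle(-294): rpm ← 5519 -294 = 5225
final state: V = 12.56 m/s, rpm = 5225 → n = rpm/60 = 87.083333 rev/s
J = V / (n·D) = 12.56 / (87.083333 × 1.131) = 0.127524
regime bands: climb J<0.3537 | cruise [0.3537, 0.7073) | windmill J≥0.7073
J = 0.1275 → climb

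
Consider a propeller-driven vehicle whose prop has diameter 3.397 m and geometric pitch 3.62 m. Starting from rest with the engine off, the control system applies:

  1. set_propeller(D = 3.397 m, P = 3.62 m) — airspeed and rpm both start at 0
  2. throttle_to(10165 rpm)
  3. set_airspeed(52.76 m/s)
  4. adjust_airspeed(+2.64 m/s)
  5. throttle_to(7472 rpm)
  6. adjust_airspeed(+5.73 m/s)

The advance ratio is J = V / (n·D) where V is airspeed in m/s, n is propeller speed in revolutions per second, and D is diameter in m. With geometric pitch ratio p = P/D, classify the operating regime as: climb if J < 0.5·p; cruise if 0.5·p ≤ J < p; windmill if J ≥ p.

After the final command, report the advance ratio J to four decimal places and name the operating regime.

set_propeller: D = 3.397 m, P = 3.62 m (p = P/D = 1.065646); state ← (V=0, rpm=0)
throttle_to(10165): rpm ← 10165
set_airspeed(52.76): V ← 52.76 m/s
adjust_airspeed(+2.64): V ← 52.76 +2.64 = 55.4 m/s
throttle_to(7472): rpm ← 7472
adjust_airspeed(+5.73): V ← 55.4 +5.73 = 61.13 m/s
final state: V = 61.13 m/s, rpm = 7472 → n = rpm/60 = 124.533333 rev/s
J = V / (n·D) = 61.13 / (124.533333 × 3.397) = 0.144502
regime bands: climb J<0.5328 | cruise [0.5328, 1.0656) | windmill J≥1.0656
J = 0.1445 → climb

J = 0.1445, regime = climb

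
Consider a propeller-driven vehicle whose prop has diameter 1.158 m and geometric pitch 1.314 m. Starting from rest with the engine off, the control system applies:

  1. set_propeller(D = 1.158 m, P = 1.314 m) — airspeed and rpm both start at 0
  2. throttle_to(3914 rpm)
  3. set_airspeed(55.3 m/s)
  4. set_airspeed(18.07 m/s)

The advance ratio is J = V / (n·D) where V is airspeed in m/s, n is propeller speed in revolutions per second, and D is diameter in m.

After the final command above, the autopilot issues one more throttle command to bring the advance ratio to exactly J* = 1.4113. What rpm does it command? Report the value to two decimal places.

set_propeller: D = 1.158 m, P = 1.314 m (p = P/D = 1.134715); state ← (V=0, rpm=0)
throttle_to(3914): rpm ← 3914
set_airspeed(55.3): V ← 55.3 m/s
set_airspeed(18.07): V ← 18.07 m/s
final state: V = 18.07 m/s, rpm = 3914 → n = rpm/60 = 65.233333 rev/s
target J* = 1.4113; solve J* = V/(n·D) for n: n = V/(J*·D) = 18.07/(1.4113 × 1.158) = 11.056820 rev/s
rpm = 60·n = 663.409218

rpm = 663.41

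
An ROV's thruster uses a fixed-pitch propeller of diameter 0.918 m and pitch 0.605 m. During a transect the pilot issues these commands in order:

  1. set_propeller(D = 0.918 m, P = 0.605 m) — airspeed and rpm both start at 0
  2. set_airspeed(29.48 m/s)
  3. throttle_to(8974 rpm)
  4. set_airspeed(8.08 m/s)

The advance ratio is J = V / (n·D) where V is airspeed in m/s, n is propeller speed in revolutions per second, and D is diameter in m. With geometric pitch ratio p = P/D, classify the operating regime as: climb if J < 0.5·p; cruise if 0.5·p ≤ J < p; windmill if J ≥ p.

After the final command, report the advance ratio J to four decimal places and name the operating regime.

set_propeller: D = 0.918 m, P = 0.605 m (p = P/D = 0.659041); state ← (V=0, rpm=0)
set_airspeed(29.48): V ← 29.48 m/s
throttle_to(8974): rpm ← 8974
set_airspeed(8.08): V ← 8.08 m/s
final state: V = 8.08 m/s, rpm = 8974 → n = rpm/60 = 149.566667 rev/s
J = V / (n·D) = 8.08 / (149.566667 × 0.918) = 0.058848
regime bands: climb J<0.3295 | cruise [0.3295, 0.6590) | windmill J≥0.6590
J = 0.0588 → climb

J = 0.0588, regime = climb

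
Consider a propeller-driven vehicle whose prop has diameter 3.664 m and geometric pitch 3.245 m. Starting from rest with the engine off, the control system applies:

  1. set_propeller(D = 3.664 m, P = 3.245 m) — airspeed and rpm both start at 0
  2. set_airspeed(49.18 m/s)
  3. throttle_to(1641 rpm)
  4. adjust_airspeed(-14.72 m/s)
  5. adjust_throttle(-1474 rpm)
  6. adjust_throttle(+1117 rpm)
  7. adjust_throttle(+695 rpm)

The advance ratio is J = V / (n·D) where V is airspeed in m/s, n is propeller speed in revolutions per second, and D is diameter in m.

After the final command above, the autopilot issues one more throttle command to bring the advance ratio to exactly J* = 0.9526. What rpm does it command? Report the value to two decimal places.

rpm = 592.38

set_propeller: D = 3.664 m, P = 3.245 m (p = P/D = 0.885644); state ← (V=0, rpm=0)
set_airspeed(49.18): V ← 49.18 m/s
throttle_to(1641): rpm ← 1641
adjust_airspeed(-14.72): V ← 49.18 -14.72 = 34.46 m/s
adjust_throttle(-1474): rpm ← 1641 -1474 = 167
adjust_throttle(+1117): rpm ← 167 +1117 = 1284
adjust_throttle(+695): rpm ← 1284 +695 = 1979
final state: V = 34.46 m/s, rpm = 1979 → n = rpm/60 = 32.983333 rev/s
target J* = 0.9526; solve J* = V/(n·D) for n: n = V/(J*·D) = 34.46/(0.9526 × 3.664) = 9.873002 rev/s
rpm = 60·n = 592.380128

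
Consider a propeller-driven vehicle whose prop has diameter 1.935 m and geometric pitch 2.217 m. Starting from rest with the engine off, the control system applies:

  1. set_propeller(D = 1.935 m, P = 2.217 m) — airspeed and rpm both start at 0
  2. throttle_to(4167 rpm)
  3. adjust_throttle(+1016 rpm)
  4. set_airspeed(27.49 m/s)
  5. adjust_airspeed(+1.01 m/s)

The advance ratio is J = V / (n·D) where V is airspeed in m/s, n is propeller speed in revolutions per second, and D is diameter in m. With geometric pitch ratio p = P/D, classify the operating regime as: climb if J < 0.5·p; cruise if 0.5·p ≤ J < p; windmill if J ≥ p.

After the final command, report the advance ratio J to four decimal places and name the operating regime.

J = 0.1705, regime = climb

set_propeller: D = 1.935 m, P = 2.217 m (p = P/D = 1.145736); state ← (V=0, rpm=0)
throttle_to(4167): rpm ← 4167
adjust_throttle(+1016): rpm ← 4167 +1016 = 5183
set_airspeed(27.49): V ← 27.49 m/s
adjust_airspeed(+1.01): V ← 27.49 +1.01 = 28.5 m/s
final state: V = 28.5 m/s, rpm = 5183 → n = rpm/60 = 86.383333 rev/s
J = V / (n·D) = 28.5 / (86.383333 × 1.935) = 0.170504
regime bands: climb J<0.5729 | cruise [0.5729, 1.1457) | windmill J≥1.1457
J = 0.1705 → climb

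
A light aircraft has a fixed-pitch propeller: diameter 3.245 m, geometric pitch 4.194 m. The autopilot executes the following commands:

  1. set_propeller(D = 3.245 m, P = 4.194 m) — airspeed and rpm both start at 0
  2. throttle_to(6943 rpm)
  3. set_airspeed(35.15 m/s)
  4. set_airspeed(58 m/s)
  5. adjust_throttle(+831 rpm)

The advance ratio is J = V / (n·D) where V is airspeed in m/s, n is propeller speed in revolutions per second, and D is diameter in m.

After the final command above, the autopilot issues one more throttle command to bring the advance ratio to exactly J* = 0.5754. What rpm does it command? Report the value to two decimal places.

set_propeller: D = 3.245 m, P = 4.194 m (p = P/D = 1.292450); state ← (V=0, rpm=0)
throttle_to(6943): rpm ← 6943
set_airspeed(35.15): V ← 35.15 m/s
set_airspeed(58): V ← 58 m/s
adjust_throttle(+831): rpm ← 6943 +831 = 7774
final state: V = 58 m/s, rpm = 7774 → n = rpm/60 = 129.566667 rev/s
target J* = 0.5754; solve J* = V/(n·D) for n: n = V/(J*·D) = 58/(0.5754 × 3.245) = 31.063003 rev/s
rpm = 60·n = 1863.780164

rpm = 1863.78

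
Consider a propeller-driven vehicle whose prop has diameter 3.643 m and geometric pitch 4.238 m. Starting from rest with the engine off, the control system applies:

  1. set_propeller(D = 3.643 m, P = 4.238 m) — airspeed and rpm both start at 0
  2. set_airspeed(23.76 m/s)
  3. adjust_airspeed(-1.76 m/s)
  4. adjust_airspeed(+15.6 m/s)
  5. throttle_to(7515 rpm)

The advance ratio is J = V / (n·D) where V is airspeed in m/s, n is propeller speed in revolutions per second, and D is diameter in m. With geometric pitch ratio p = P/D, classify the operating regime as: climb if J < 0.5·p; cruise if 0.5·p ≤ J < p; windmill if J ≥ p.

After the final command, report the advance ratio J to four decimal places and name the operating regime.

J = 0.0824, regime = climb

set_propeller: D = 3.643 m, P = 4.238 m (p = P/D = 1.163327); state ← (V=0, rpm=0)
set_airspeed(23.76): V ← 23.76 m/s
adjust_airspeed(-1.76): V ← 23.76 -1.76 = 22 m/s
adjust_airspeed(+15.6): V ← 22 +15.6 = 37.6 m/s
throttle_to(7515): rpm ← 7515
final state: V = 37.6 m/s, rpm = 7515 → n = rpm/60 = 125.250000 rev/s
J = V / (n·D) = 37.6 / (125.250000 × 3.643) = 0.082405
regime bands: climb J<0.5817 | cruise [0.5817, 1.1633) | windmill J≥1.1633
J = 0.0824 → climb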